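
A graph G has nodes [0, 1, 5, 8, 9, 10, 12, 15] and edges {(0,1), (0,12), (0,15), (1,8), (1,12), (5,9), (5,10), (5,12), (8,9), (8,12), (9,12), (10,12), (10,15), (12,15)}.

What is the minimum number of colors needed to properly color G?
χ(G) = 4

Clique number ω(G) = 3 (lower bound: χ ≥ ω).
Odd cycle [5, 9, 8, 1, 0, 15, 10] needs 3 colors (χ ≥ 3).
Vertex 12 is adjacent to every vertex of [0, 1, 5, 8, 9, 10, 15], which already need 3 colors among themselves, so 12 needs a new color (χ ≥ 4).
The coloring below uses 4 colors, so χ(G) = 4.
A valid 4-coloring: color 1: [12]; color 2: [5, 8, 15]; color 3: [1, 9, 10]; color 4: [0].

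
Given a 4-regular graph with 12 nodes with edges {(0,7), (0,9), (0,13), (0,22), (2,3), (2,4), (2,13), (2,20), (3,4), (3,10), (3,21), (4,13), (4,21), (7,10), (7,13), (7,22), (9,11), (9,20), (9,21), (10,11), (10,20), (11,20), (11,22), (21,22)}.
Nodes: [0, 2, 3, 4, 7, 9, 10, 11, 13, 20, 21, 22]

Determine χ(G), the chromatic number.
Clique number ω(G) = 3 (lower bound: χ ≥ ω).
Suppose a proper 3-coloring c exists. The clique [0, 7, 13] takes 3 distinct colors; by symmetry let c(0) = 1, c(7) = 2, c(13) = 3.
- Vertex 22: neighbors [0, 7] already have colors [1, 2] ⇒ c(22) = 3.
- Vertex 2: neighbors [13] already have colors [3]; try each remaining color.
- Case c(2) = 1:
  - Vertex 4: neighbors [2, 13] already have colors [1, 3] ⇒ c(4) = 2.
  - Vertex 3: neighbors [2, 4] already have colors [1, 2] ⇒ c(3) = 3.
  - Vertex 10: neighbors [7, 3] already have colors [2, 3] ⇒ c(10) = 1.
  - Vertex 11: neighbors [10, 22] already have colors [1, 3] ⇒ c(11) = 2.
  - Vertex 9: neighbors [0, 11] already have colors [1, 2] ⇒ c(9) = 3.
  - Vertex 20: neighbors [2, 11, 9] already have colors [1, 2, 3] — all 3 colors blocked. Contradiction.
- Case c(2) = 2:
  - Vertex 4: neighbors [2, 13] already have colors [2, 3] ⇒ c(4) = 1.
  - Vertex 3: neighbors [4, 2] already have colors [1, 2] ⇒ c(3) = 3.
  - Vertex 10: neighbors [7, 3] already have colors [2, 3] ⇒ c(10) = 1.
  - Vertex 11: neighbors [10, 22] already have colors [1, 3] ⇒ c(11) = 2.
  - Vertex 9: neighbors [0, 11] already have colors [1, 2] ⇒ c(9) = 3.
  - Vertex 20: neighbors [10, 2, 9] already have colors [1, 2, 3] — all 3 colors blocked. Contradiction.
Every case ends in a contradiction, so G has no proper 3-coloring (χ ≥ 4).
The coloring below uses 4 colors, so χ(G) = 4.
A valid 4-coloring: color 1: [0, 2, 10, 21]; color 2: [4, 7, 11]; color 3: [3, 13, 20, 22]; color 4: [9].

χ(G) = 4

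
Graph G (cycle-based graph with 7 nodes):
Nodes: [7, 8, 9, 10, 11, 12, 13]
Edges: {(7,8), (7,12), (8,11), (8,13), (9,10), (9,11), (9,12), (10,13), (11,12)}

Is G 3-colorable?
A valid 3-coloring: color 1: [8, 10, 12]; color 2: [7, 11, 13]; color 3: [9].
(χ(G) = 3 ≤ 3.)

Yes, G is 3-colorable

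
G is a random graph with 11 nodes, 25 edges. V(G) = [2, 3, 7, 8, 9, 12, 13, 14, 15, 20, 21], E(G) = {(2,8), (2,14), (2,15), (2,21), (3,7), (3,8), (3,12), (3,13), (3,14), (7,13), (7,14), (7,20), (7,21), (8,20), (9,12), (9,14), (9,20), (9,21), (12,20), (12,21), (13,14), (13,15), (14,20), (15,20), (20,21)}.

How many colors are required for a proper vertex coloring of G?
χ(G) = 4

Clique number ω(G) = 4 (lower bound: χ ≥ ω).
The clique on [3, 7, 13, 14] has size 4, forcing χ ≥ 4, and the coloring below uses 4 colors, so χ(G) = 4.
A valid 4-coloring: color 1: [2, 3, 20]; color 2: [8, 14, 15, 21]; color 3: [7, 9]; color 4: [12, 13].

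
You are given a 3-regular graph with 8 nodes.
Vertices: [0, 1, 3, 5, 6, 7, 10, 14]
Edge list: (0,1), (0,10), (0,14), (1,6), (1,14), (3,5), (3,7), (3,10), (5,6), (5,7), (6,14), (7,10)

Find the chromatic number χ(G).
Clique number ω(G) = 3 (lower bound: χ ≥ ω).
The clique on [0, 1, 14] has size 3, forcing χ ≥ 3, and the coloring below uses 3 colors, so χ(G) = 3.
A valid 3-coloring: color 1: [0, 6, 7]; color 2: [5, 10, 14]; color 3: [1, 3].

χ(G) = 3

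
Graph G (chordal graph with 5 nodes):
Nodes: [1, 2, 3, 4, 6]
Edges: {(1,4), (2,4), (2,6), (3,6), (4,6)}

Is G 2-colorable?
No, G is not 2-colorable

The clique on vertices [2, 4, 6] has size 3 > 2, so it alone needs 3 colors.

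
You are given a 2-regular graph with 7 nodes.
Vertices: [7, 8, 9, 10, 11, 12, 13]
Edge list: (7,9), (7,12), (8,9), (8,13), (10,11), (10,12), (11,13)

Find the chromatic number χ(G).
χ(G) = 3

Clique number ω(G) = 2 (lower bound: χ ≥ ω).
Odd cycle [11, 10, 12, 7, 9, 8, 13] needs 3 colors (χ ≥ 3).
The coloring below uses 3 colors, so χ(G) = 3.
A valid 3-coloring: color 1: [7, 8, 11]; color 2: [9, 12, 13]; color 3: [10].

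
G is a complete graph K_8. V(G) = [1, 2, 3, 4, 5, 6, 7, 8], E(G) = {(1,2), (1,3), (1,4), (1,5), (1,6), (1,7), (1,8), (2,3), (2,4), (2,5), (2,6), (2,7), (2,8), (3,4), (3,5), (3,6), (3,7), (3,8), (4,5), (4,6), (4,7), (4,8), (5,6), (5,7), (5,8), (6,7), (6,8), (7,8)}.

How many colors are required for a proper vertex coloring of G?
χ(G) = 8

Clique number ω(G) = 8 (lower bound: χ ≥ ω).
The clique on [1, 2, 3, 4, 5, 6, 7, 8] has size 8, forcing χ ≥ 8, and the coloring below uses 8 colors, so χ(G) = 8.
A valid 8-coloring: color 1: [1]; color 2: [8]; color 3: [2]; color 4: [3]; color 5: [7]; color 6: [4]; color 7: [6]; color 8: [5].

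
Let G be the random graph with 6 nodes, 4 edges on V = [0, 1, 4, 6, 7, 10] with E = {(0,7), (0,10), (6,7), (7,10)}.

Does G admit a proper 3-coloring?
A valid 3-coloring: color 1: [1, 4, 7]; color 2: [0, 6]; color 3: [10].
(χ(G) = 3 ≤ 3.)

Yes, G is 3-colorable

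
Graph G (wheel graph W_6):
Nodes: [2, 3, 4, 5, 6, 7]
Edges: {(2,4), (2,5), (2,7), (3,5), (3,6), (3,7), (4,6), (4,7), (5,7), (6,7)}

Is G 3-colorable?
No, G is not 3-colorable

Odd cycle [5, 2, 4, 6, 3] needs 3 colors (χ ≥ 3).
Vertex 7 is adjacent to every vertex of [2, 3, 4, 5, 6], which already need 3 colors among themselves, so 7 needs a new color (χ ≥ 4).
Hence χ(G) ≥ 4 > 3, so no proper 3-coloring exists.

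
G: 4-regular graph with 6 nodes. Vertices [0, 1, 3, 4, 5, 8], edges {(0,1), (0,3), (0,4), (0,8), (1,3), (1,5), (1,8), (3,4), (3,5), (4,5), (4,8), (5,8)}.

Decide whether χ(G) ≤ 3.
Yes, G is 3-colorable

A valid 3-coloring: color 1: [0, 5]; color 2: [1, 4]; color 3: [3, 8].
(χ(G) = 3 ≤ 3.)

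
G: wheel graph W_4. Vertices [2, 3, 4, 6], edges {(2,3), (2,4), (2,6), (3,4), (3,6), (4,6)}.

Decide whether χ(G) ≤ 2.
No, G is not 2-colorable

The clique on vertices [2, 3, 4, 6] has size 4 > 2, so it alone needs 4 colors.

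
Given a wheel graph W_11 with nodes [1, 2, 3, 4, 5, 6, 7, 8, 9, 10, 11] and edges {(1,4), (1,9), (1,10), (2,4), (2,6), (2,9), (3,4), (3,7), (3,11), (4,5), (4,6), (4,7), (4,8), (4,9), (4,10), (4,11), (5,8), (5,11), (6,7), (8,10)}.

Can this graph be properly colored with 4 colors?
Yes, G is 4-colorable

A valid 4-coloring: color 1: [4]; color 2: [1, 2, 7, 8, 11]; color 3: [3, 5, 6, 9, 10].
(χ(G) = 3 ≤ 4.)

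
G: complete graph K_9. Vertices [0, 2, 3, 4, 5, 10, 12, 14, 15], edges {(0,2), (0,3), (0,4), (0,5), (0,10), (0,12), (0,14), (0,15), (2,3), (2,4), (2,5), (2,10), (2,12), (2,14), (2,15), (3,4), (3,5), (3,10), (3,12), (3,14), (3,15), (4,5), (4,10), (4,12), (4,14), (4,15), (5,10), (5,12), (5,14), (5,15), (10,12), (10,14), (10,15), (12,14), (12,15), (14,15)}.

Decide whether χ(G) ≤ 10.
A valid 10-coloring: color 1: [12]; color 2: [4]; color 3: [15]; color 4: [0]; color 5: [3]; color 6: [5]; color 7: [10]; color 8: [14]; color 9: [2].
(χ(G) = 9 ≤ 10.)

Yes, G is 10-colorable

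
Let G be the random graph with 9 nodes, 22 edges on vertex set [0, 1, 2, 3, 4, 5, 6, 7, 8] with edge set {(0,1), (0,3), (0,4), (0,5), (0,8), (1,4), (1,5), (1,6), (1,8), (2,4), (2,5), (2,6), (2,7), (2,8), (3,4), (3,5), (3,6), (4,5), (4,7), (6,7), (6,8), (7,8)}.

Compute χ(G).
χ(G) = 4

Clique number ω(G) = 4 (lower bound: χ ≥ ω).
The clique on [2, 6, 7, 8] has size 4, forcing χ ≥ 4, and the coloring below uses 4 colors, so χ(G) = 4.
A valid 4-coloring: color 1: [4, 8]; color 2: [1, 2, 3]; color 3: [5, 7]; color 4: [0, 6].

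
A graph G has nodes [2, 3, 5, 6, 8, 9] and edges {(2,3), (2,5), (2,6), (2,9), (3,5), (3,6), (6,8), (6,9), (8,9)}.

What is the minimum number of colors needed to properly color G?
Clique number ω(G) = 3 (lower bound: χ ≥ ω).
The clique on [6, 8, 9] has size 3, forcing χ ≥ 3, and the coloring below uses 3 colors, so χ(G) = 3.
A valid 3-coloring: color 1: [5, 6]; color 2: [2, 8]; color 3: [3, 9].

χ(G) = 3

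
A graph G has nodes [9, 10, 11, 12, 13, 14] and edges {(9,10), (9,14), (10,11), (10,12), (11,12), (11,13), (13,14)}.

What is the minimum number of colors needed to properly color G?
χ(G) = 3

Clique number ω(G) = 3 (lower bound: χ ≥ ω).
The clique on [10, 11, 12] has size 3, forcing χ ≥ 3, and the coloring below uses 3 colors, so χ(G) = 3.
A valid 3-coloring: color 1: [11, 14]; color 2: [10, 13]; color 3: [9, 12].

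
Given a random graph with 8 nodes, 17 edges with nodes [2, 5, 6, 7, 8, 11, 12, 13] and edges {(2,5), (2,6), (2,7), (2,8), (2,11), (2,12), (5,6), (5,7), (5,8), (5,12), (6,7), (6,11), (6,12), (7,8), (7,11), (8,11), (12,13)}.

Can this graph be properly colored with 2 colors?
The clique on vertices [2, 7, 8, 11] has size 4 > 2, so it alone needs 4 colors.

No, G is not 2-colorable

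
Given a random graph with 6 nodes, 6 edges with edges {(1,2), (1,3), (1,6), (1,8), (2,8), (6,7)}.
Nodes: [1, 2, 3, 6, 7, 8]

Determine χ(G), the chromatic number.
Clique number ω(G) = 3 (lower bound: χ ≥ ω).
The clique on [1, 2, 8] has size 3, forcing χ ≥ 3, and the coloring below uses 3 colors, so χ(G) = 3.
A valid 3-coloring: color 1: [1, 7]; color 2: [3, 6, 8]; color 3: [2].

χ(G) = 3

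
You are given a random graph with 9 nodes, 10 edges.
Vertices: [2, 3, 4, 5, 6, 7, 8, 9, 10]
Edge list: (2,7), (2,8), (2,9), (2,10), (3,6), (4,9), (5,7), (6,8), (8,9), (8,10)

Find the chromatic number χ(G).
χ(G) = 3

Clique number ω(G) = 3 (lower bound: χ ≥ ω).
The clique on [2, 8, 9] has size 3, forcing χ ≥ 3, and the coloring below uses 3 colors, so χ(G) = 3.
A valid 3-coloring: color 1: [3, 4, 7, 8]; color 2: [2, 5, 6]; color 3: [9, 10].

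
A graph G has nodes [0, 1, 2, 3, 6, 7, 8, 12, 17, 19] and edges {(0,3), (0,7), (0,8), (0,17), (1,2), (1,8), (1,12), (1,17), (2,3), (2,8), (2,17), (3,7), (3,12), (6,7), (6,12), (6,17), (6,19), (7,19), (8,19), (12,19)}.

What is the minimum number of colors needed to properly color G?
Clique number ω(G) = 3 (lower bound: χ ≥ ω).
The clique on [0, 3, 7] has size 3, forcing χ ≥ 3, and the coloring below uses 3 colors, so χ(G) = 3.
A valid 3-coloring: color 1: [1, 3, 19]; color 2: [7, 8, 12, 17]; color 3: [0, 2, 6].

χ(G) = 3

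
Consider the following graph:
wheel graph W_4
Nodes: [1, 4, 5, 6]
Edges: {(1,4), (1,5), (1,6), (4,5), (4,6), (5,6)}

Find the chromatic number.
χ(G) = 4

Clique number ω(G) = 4 (lower bound: χ ≥ ω).
The clique on [1, 4, 5, 6] has size 4, forcing χ ≥ 4, and the coloring below uses 4 colors, so χ(G) = 4.
A valid 4-coloring: color 1: [6]; color 2: [1]; color 3: [5]; color 4: [4].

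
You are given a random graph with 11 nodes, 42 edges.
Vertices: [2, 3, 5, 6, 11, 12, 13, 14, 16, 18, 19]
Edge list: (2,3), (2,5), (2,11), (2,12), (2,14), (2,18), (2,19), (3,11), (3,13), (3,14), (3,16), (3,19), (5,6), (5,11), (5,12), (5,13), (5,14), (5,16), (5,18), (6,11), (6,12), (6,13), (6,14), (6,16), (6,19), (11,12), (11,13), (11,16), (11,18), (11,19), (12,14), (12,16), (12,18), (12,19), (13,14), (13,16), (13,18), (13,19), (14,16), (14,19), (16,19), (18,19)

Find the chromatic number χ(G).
χ(G) = 5

Clique number ω(G) = 5 (lower bound: χ ≥ ω).
The clique on [3, 11, 13, 16, 19] has size 5, forcing χ ≥ 5, and the coloring below uses 5 colors, so χ(G) = 5.
A valid 5-coloring: color 1: [11, 14]; color 2: [5, 19]; color 3: [12, 13]; color 4: [2, 16]; color 5: [3, 6, 18].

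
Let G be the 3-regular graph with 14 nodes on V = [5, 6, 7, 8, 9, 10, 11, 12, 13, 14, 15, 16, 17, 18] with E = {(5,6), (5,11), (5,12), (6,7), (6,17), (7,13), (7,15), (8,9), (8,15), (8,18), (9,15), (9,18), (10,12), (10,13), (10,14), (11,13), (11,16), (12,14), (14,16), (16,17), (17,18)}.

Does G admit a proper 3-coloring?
Yes, G is 3-colorable

A valid 3-coloring: color 1: [5, 7, 9, 10, 17]; color 2: [6, 11, 14, 15, 18]; color 3: [8, 12, 13, 16].
(χ(G) = 3 ≤ 3.)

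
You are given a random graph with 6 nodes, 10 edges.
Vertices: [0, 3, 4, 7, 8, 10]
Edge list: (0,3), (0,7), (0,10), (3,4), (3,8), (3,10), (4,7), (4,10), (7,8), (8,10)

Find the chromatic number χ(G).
χ(G) = 3

Clique number ω(G) = 3 (lower bound: χ ≥ ω).
The clique on [3, 8, 10] has size 3, forcing χ ≥ 3, and the coloring below uses 3 colors, so χ(G) = 3.
A valid 3-coloring: color 1: [3, 7]; color 2: [10]; color 3: [0, 4, 8].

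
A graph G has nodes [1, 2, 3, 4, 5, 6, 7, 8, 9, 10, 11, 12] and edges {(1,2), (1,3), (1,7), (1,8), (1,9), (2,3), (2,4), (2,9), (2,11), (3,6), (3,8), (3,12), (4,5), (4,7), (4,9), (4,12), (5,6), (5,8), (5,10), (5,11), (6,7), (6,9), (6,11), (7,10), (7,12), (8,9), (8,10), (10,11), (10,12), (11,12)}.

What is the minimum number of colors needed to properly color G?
χ(G) = 4

Clique number ω(G) = 3 (lower bound: χ ≥ ω).
Suppose a proper 3-coloring c exists. The clique [1, 2, 3] takes 3 distinct colors; by symmetry let c(1) = 1, c(2) = 2, c(3) = 3.
- Vertex 8: neighbors [1, 3] already have colors [1, 3] ⇒ c(8) = 2.
- Vertex 9: neighbors [1, 2] already have colors [1, 2] ⇒ c(9) = 3.
- Vertex 4: neighbors [2, 9] already have colors [2, 3] ⇒ c(4) = 1.
- Vertex 5: neighbors [4, 8] already have colors [1, 2] ⇒ c(5) = 3.
- Vertex 10: neighbors [8, 5] already have colors [2, 3] ⇒ c(10) = 1.
- Vertex 11: neighbors [10, 2, 5] already have colors [1, 2, 3] — all 3 colors blocked. Contradiction.
The forced assignments end in a contradiction, so G has no proper 3-coloring (χ ≥ 4).
The coloring below uses 4 colors, so χ(G) = 4.
A valid 4-coloring: color 1: [1, 4, 11]; color 2: [3, 5, 7, 9]; color 3: [2, 6, 8, 12]; color 4: [10].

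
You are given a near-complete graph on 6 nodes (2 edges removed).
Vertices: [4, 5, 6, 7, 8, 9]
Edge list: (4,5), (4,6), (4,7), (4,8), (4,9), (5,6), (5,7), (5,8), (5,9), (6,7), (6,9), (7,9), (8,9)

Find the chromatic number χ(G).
Clique number ω(G) = 5 (lower bound: χ ≥ ω).
The clique on [4, 5, 6, 7, 9] has size 5, forcing χ ≥ 5, and the coloring below uses 5 colors, so χ(G) = 5.
A valid 5-coloring: color 1: [5]; color 2: [4]; color 3: [9]; color 4: [7, 8]; color 5: [6].

χ(G) = 5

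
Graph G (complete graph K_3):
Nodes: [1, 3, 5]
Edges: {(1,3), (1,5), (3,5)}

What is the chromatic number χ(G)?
Clique number ω(G) = 3 (lower bound: χ ≥ ω).
The clique on [1, 3, 5] has size 3, forcing χ ≥ 3, and the coloring below uses 3 colors, so χ(G) = 3.
A valid 3-coloring: color 1: [1]; color 2: [3]; color 3: [5].

χ(G) = 3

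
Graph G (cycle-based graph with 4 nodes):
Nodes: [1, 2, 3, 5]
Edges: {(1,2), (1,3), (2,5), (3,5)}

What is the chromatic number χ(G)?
Clique number ω(G) = 2 (lower bound: χ ≥ ω).
The graph is bipartite (no odd cycle), so 2 colors suffice: χ(G) = 2.
A valid 2-coloring: color 1: [2, 3]; color 2: [1, 5].

χ(G) = 2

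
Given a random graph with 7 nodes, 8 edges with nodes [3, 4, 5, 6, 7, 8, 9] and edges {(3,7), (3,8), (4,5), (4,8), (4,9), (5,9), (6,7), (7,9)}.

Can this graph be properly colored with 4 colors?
A valid 4-coloring: color 1: [4, 7]; color 2: [3, 6, 9]; color 3: [5, 8].
(χ(G) = 3 ≤ 4.)

Yes, G is 4-colorable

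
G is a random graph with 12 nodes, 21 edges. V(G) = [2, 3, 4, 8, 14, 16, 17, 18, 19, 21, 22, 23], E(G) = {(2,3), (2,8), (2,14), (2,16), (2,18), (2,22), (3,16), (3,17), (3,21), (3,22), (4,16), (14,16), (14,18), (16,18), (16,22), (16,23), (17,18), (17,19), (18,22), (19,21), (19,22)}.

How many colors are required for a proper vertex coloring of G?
χ(G) = 4

Clique number ω(G) = 4 (lower bound: χ ≥ ω).
The clique on [2, 14, 16, 18] has size 4, forcing χ ≥ 4, and the coloring below uses 4 colors, so χ(G) = 4.
A valid 4-coloring: color 1: [8, 16, 19]; color 2: [2, 4, 17, 21, 23]; color 3: [3, 18]; color 4: [14, 22].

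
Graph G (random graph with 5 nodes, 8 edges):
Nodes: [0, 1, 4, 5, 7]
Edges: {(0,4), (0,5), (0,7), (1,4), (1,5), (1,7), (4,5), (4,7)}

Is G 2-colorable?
The clique on vertices [0, 4, 5] has size 3 > 2, so it alone needs 3 colors.

No, G is not 2-colorable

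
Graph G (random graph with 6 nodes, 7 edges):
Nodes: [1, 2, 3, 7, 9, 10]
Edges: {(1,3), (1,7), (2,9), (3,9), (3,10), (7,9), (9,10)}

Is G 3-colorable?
A valid 3-coloring: color 1: [1, 9]; color 2: [2, 3, 7]; color 3: [10].
(χ(G) = 3 ≤ 3.)

Yes, G is 3-colorable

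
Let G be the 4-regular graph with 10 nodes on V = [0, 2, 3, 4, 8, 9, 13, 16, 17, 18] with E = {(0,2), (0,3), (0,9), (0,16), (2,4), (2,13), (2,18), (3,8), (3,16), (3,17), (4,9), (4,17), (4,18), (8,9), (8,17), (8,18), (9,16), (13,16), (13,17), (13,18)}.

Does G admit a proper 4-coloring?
Yes, G is 4-colorable

A valid 4-coloring: color 1: [2, 3, 9]; color 2: [0, 4, 8, 13]; color 3: [16, 17, 18].
(χ(G) = 3 ≤ 4.)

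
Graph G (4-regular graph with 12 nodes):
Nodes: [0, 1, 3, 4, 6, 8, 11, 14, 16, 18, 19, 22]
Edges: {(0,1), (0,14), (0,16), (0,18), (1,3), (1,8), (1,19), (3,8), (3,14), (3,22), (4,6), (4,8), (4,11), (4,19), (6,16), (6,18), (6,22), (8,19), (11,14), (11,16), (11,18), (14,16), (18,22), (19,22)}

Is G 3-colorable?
A valid 3-coloring: color 1: [1, 4, 14, 22]; color 2: [0, 6, 8, 11]; color 3: [3, 16, 18, 19].
(χ(G) = 3 ≤ 3.)

Yes, G is 3-colorable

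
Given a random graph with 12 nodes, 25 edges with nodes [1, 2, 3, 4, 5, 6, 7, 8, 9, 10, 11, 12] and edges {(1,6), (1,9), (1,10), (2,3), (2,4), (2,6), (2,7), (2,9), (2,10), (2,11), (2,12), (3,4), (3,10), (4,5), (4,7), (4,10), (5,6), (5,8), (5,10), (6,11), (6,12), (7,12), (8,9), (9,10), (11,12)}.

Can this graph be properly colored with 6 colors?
Yes, G is 6-colorable

A valid 6-coloring: color 1: [1, 2, 5]; color 2: [6, 7, 8, 10]; color 3: [4, 9, 12]; color 4: [3, 11].
(χ(G) = 4 ≤ 6.)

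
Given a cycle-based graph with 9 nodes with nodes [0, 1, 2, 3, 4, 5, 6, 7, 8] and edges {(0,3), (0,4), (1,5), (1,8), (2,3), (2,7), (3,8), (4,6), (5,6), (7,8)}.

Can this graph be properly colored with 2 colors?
No, G is not 2-colorable

Odd cycle [3, 0, 4, 6, 5, 1, 8] needs 3 colors (χ ≥ 3).
Hence χ(G) ≥ 3 > 2, so no proper 2-coloring exists.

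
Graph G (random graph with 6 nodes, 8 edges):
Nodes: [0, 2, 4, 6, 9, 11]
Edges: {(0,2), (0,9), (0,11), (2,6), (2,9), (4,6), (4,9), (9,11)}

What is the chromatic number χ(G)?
Clique number ω(G) = 3 (lower bound: χ ≥ ω).
The clique on [0, 2, 9] has size 3, forcing χ ≥ 3, and the coloring below uses 3 colors, so χ(G) = 3.
A valid 3-coloring: color 1: [6, 9]; color 2: [2, 4, 11]; color 3: [0].

χ(G) = 3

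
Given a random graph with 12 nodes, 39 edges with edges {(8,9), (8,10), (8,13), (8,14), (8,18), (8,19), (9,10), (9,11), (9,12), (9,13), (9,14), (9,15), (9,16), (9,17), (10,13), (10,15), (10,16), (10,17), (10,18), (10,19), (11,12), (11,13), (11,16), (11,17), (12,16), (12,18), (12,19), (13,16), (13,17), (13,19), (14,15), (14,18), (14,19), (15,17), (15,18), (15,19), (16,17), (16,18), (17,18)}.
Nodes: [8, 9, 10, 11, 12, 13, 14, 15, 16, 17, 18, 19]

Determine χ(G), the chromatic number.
χ(G) = 5

Clique number ω(G) = 5 (lower bound: χ ≥ ω).
The clique on [9, 10, 13, 16, 17] has size 5, forcing χ ≥ 5, and the coloring below uses 5 colors, so χ(G) = 5.
A valid 5-coloring: color 1: [9, 18, 19]; color 2: [10, 11, 14]; color 3: [12, 13, 15]; color 4: [8, 16]; color 5: [17].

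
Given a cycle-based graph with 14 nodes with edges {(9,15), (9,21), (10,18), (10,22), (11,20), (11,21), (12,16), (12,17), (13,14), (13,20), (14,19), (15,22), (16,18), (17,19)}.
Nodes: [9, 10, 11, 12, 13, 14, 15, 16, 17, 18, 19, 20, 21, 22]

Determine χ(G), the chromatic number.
Clique number ω(G) = 2 (lower bound: χ ≥ ω).
The graph is bipartite (no odd cycle), so 2 colors suffice: χ(G) = 2.
A valid 2-coloring: color 1: [10, 14, 15, 16, 17, 20, 21]; color 2: [9, 11, 12, 13, 18, 19, 22].

χ(G) = 2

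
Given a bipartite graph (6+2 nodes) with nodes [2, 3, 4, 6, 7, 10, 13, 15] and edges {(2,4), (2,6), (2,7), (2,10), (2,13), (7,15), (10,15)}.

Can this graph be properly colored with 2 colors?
Yes, G is 2-colorable

A valid 2-coloring: color 1: [2, 3, 15]; color 2: [4, 6, 7, 10, 13].
(χ(G) = 2 ≤ 2.)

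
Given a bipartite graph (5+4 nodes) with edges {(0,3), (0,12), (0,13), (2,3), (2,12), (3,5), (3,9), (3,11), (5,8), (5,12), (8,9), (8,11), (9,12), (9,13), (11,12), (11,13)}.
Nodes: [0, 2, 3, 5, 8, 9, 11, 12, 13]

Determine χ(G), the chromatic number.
χ(G) = 2

Clique number ω(G) = 2 (lower bound: χ ≥ ω).
The graph is bipartite (no odd cycle), so 2 colors suffice: χ(G) = 2.
A valid 2-coloring: color 1: [3, 8, 12, 13]; color 2: [0, 2, 5, 9, 11].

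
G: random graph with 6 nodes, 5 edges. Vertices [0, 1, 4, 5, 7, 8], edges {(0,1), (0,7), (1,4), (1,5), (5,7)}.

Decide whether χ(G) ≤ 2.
Yes, G is 2-colorable

A valid 2-coloring: color 1: [1, 7, 8]; color 2: [0, 4, 5].
(χ(G) = 2 ≤ 2.)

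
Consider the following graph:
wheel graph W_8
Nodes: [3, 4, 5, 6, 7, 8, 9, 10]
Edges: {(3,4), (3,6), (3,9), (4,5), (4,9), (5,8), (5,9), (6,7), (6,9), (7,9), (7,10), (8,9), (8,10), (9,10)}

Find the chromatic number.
χ(G) = 4

Clique number ω(G) = 3 (lower bound: χ ≥ ω).
Odd cycle [10, 7, 6, 3, 4, 5, 8] needs 3 colors (χ ≥ 3).
Vertex 9 is adjacent to every vertex of [3, 4, 5, 6, 7, 8, 10], which already need 3 colors among themselves, so 9 needs a new color (χ ≥ 4).
The coloring below uses 4 colors, so χ(G) = 4.
A valid 4-coloring: color 1: [9]; color 2: [5, 6, 10]; color 3: [3, 7, 8]; color 4: [4].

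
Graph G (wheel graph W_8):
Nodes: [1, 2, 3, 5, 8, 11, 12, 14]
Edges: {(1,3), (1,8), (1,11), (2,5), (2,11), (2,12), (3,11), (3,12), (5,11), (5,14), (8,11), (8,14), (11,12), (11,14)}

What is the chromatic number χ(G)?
χ(G) = 4

Clique number ω(G) = 3 (lower bound: χ ≥ ω).
Odd cycle [14, 5, 2, 12, 3, 1, 8] needs 3 colors (χ ≥ 3).
Vertex 11 is adjacent to every vertex of [1, 2, 3, 5, 8, 12, 14], which already need 3 colors among themselves, so 11 needs a new color (χ ≥ 4).
The coloring below uses 4 colors, so χ(G) = 4.
A valid 4-coloring: color 1: [11]; color 2: [1, 2, 14]; color 3: [5, 8, 12]; color 4: [3].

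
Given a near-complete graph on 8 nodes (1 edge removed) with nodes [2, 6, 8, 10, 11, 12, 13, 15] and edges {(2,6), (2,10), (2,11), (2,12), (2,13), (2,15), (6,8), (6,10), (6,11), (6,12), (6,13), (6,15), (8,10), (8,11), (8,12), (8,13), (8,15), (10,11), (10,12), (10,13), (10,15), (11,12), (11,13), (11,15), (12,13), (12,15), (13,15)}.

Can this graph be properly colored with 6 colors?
The clique on vertices [6, 8, 10, 11, 12, 13, 15] has size 7 > 6, so it alone needs 7 colors.

No, G is not 6-colorable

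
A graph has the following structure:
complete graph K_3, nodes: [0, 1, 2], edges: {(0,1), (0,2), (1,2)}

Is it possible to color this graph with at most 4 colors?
A valid 4-coloring: color 1: [2]; color 2: [0]; color 3: [1].
(χ(G) = 3 ≤ 4.)

Yes, G is 4-colorable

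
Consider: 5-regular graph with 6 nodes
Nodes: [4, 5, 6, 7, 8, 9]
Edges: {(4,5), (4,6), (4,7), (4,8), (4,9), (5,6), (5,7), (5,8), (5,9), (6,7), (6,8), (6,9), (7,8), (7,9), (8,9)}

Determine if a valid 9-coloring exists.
Yes, G is 9-colorable

A valid 9-coloring: color 1: [8]; color 2: [6]; color 3: [5]; color 4: [7]; color 5: [4]; color 6: [9].
(χ(G) = 6 ≤ 9.)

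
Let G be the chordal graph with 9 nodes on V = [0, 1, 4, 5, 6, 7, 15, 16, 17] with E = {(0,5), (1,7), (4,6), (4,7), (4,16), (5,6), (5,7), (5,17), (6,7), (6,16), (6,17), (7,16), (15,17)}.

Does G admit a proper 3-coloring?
The clique on vertices [4, 6, 7, 16] has size 4 > 3, so it alone needs 4 colors.

No, G is not 3-colorable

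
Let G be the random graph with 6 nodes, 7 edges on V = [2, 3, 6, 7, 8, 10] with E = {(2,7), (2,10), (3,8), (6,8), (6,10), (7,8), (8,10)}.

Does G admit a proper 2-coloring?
The clique on vertices [6, 8, 10] has size 3 > 2, so it alone needs 3 colors.

No, G is not 2-colorable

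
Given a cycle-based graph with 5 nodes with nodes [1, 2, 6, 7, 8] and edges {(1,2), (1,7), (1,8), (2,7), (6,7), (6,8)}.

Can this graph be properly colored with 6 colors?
A valid 6-coloring: color 1: [7, 8]; color 2: [1, 6]; color 3: [2].
(χ(G) = 3 ≤ 6.)

Yes, G is 6-colorable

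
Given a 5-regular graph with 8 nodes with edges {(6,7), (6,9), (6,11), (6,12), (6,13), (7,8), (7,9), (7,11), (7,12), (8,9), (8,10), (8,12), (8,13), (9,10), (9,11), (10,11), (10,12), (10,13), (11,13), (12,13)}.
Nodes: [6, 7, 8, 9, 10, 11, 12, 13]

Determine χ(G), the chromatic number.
Clique number ω(G) = 4 (lower bound: χ ≥ ω).
The clique on [8, 10, 12, 13] has size 4, forcing χ ≥ 4, and the coloring below uses 4 colors, so χ(G) = 4.
A valid 4-coloring: color 1: [7, 10]; color 2: [11, 12]; color 3: [9, 13]; color 4: [6, 8].

χ(G) = 4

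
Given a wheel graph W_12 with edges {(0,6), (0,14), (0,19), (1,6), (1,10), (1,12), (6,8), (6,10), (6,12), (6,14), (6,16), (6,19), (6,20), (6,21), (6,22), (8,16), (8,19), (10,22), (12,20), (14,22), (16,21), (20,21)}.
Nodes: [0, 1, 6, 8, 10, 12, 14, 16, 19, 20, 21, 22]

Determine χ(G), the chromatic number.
Clique number ω(G) = 3 (lower bound: χ ≥ ω).
Odd cycle [12, 20, 21, 16, 8, 19, 0, 14, 22, 10, 1] needs 3 colors (χ ≥ 3).
Vertex 6 is adjacent to every vertex of [0, 1, 8, 10, 12, 14, 16, 19, 20, 21, 22], which already need 3 colors among themselves, so 6 needs a new color (χ ≥ 4).
The coloring below uses 4 colors, so χ(G) = 4.
A valid 4-coloring: color 1: [6]; color 2: [0, 8, 10, 12, 21]; color 3: [1, 14, 16, 19, 20]; color 4: [22].

χ(G) = 4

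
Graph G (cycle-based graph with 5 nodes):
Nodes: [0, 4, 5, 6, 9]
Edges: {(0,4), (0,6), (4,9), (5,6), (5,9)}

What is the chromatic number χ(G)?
χ(G) = 3

Clique number ω(G) = 2 (lower bound: χ ≥ ω).
Odd cycle [9, 4, 0, 6, 5] needs 3 colors (χ ≥ 3).
The coloring below uses 3 colors, so χ(G) = 3.
A valid 3-coloring: color 1: [6, 9]; color 2: [4, 5]; color 3: [0].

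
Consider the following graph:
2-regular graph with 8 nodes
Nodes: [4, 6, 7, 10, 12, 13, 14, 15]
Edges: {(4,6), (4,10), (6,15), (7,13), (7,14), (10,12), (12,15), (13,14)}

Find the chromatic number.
χ(G) = 3

Clique number ω(G) = 3 (lower bound: χ ≥ ω).
The clique on [7, 13, 14] has size 3, forcing χ ≥ 3, and the coloring below uses 3 colors, so χ(G) = 3.
A valid 3-coloring: color 1: [4, 14, 15]; color 2: [6, 12, 13]; color 3: [7, 10].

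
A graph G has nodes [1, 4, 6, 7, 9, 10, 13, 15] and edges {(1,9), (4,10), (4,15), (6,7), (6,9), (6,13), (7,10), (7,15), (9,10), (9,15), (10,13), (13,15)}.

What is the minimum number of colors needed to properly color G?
χ(G) = 2

Clique number ω(G) = 2 (lower bound: χ ≥ ω).
The graph is bipartite (no odd cycle), so 2 colors suffice: χ(G) = 2.
A valid 2-coloring: color 1: [4, 7, 9, 13]; color 2: [1, 6, 10, 15].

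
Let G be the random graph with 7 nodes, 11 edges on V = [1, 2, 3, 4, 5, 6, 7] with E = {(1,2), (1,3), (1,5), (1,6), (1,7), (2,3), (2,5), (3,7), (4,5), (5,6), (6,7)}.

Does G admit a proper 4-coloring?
Yes, G is 4-colorable

A valid 4-coloring: color 1: [1, 4]; color 2: [3, 5]; color 3: [2, 7]; color 4: [6].
(χ(G) = 4 ≤ 4.)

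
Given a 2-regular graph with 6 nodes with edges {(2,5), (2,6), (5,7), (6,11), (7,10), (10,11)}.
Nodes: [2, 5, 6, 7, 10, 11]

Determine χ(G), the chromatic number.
χ(G) = 2

Clique number ω(G) = 2 (lower bound: χ ≥ ω).
The graph is bipartite (no odd cycle), so 2 colors suffice: χ(G) = 2.
A valid 2-coloring: color 1: [2, 7, 11]; color 2: [5, 6, 10].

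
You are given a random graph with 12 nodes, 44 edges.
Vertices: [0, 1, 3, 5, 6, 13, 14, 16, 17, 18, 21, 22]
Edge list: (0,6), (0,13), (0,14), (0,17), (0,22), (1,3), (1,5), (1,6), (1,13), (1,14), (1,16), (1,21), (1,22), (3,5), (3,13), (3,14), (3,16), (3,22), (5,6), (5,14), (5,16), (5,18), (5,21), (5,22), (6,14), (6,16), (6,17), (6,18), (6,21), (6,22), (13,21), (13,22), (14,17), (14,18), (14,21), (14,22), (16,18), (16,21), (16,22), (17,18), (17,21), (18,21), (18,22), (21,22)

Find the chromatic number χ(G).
χ(G) = 6

Clique number ω(G) = 6 (lower bound: χ ≥ ω).
The clique on [1, 5, 6, 16, 21, 22] has size 6, forcing χ ≥ 6, and the coloring below uses 6 colors, so χ(G) = 6.
A valid 6-coloring: color 1: [17, 22]; color 2: [13, 14, 16]; color 3: [3, 6]; color 4: [0, 21]; color 5: [1, 18]; color 6: [5].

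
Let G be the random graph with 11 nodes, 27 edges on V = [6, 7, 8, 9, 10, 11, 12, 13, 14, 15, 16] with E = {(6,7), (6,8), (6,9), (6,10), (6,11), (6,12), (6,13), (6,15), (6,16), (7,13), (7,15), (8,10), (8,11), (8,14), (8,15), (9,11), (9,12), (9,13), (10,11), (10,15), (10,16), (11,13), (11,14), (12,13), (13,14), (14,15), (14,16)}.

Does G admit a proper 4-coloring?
A valid 4-coloring: color 1: [6, 14]; color 2: [11, 12, 15, 16]; color 3: [10, 13]; color 4: [7, 8, 9].
(χ(G) = 4 ≤ 4.)

Yes, G is 4-colorable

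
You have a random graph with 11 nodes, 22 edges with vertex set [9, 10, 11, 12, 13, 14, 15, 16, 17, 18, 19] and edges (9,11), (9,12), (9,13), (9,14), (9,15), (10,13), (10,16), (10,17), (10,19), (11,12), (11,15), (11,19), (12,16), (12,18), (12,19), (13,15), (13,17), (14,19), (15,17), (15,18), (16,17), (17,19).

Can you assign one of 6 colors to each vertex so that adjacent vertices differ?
Yes, G is 6-colorable

A valid 6-coloring: color 1: [10, 12, 14, 15]; color 2: [9, 16, 18, 19]; color 3: [11, 17]; color 4: [13].
(χ(G) = 4 ≤ 6.)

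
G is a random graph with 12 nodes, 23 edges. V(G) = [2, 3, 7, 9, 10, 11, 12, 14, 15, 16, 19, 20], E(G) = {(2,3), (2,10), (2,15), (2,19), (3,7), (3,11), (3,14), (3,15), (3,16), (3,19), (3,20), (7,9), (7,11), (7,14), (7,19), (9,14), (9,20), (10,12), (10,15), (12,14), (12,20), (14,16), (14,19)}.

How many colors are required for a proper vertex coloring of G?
Clique number ω(G) = 4 (lower bound: χ ≥ ω).
The clique on [3, 7, 14, 19] has size 4, forcing χ ≥ 4, and the coloring below uses 4 colors, so χ(G) = 4.
A valid 4-coloring: color 1: [3, 9, 10]; color 2: [2, 11, 14, 20]; color 3: [7, 12, 15, 16]; color 4: [19].

χ(G) = 4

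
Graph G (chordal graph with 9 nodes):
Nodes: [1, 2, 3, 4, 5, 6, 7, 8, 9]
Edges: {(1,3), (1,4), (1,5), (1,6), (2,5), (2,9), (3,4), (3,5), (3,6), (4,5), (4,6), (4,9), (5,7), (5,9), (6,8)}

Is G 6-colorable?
A valid 6-coloring: color 1: [5, 6]; color 2: [2, 4, 7, 8]; color 3: [1, 9]; color 4: [3].
(χ(G) = 4 ≤ 6.)

Yes, G is 6-colorable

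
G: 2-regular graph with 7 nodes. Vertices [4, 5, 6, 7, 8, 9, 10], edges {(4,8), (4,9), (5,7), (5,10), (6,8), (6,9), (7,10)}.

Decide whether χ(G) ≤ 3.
Yes, G is 3-colorable

A valid 3-coloring: color 1: [4, 6, 10]; color 2: [7, 8, 9]; color 3: [5].
(χ(G) = 3 ≤ 3.)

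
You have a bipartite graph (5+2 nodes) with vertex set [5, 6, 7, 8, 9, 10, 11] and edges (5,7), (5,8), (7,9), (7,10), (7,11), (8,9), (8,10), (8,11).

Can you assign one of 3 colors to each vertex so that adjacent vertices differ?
Yes, G is 3-colorable

A valid 3-coloring: color 1: [6, 7, 8]; color 2: [5, 9, 10, 11].
(χ(G) = 2 ≤ 3.)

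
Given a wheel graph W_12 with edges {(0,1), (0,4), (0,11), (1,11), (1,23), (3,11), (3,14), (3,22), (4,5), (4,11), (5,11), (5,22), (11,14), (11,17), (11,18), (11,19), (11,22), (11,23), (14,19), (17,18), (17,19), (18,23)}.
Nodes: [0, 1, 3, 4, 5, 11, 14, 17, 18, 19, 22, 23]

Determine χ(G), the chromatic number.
χ(G) = 4

Clique number ω(G) = 3 (lower bound: χ ≥ ω).
Odd cycle [17, 18, 23, 1, 0, 4, 5, 22, 3, 14, 19] needs 3 colors (χ ≥ 3).
Vertex 11 is adjacent to every vertex of [0, 1, 3, 4, 5, 14, 17, 18, 19, 22, 23], which already need 3 colors among themselves, so 11 needs a new color (χ ≥ 4).
The coloring below uses 4 colors, so χ(G) = 4.
A valid 4-coloring: color 1: [11]; color 2: [0, 5, 14, 17, 23]; color 3: [1, 4, 18, 19, 22]; color 4: [3].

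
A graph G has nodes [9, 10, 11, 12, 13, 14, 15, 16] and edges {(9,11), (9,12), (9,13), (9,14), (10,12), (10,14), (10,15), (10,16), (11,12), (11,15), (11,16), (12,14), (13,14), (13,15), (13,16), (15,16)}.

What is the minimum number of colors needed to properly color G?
Clique number ω(G) = 3 (lower bound: χ ≥ ω).
Suppose a proper 3-coloring c exists. The clique [9, 11, 12] takes 3 distinct colors; by symmetry let c(9) = 1, c(11) = 2, c(12) = 3.
- Vertex 14: neighbors [9, 12] already have colors [1, 3] ⇒ c(14) = 2.
- Vertex 10: neighbors [14, 12] already have colors [2, 3] ⇒ c(10) = 1.
- Vertex 13: neighbors [9, 14] already have colors [1, 2] ⇒ c(13) = 3.
- Vertex 15: neighbors [10, 11, 13] already have colors [1, 2, 3] — all 3 colors blocked. Contradiction.
The forced assignments end in a contradiction, so G has no proper 3-coloring (χ ≥ 4).
The coloring below uses 4 colors, so χ(G) = 4.
A valid 4-coloring: color 1: [9, 10]; color 2: [14, 16]; color 3: [12, 15]; color 4: [11, 13].

χ(G) = 4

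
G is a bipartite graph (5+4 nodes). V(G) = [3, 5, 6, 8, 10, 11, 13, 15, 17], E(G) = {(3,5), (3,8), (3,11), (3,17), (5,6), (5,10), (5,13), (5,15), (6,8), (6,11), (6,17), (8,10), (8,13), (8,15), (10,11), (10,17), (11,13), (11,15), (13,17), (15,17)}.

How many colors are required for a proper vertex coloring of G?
χ(G) = 2

Clique number ω(G) = 2 (lower bound: χ ≥ ω).
The graph is bipartite (no odd cycle), so 2 colors suffice: χ(G) = 2.
A valid 2-coloring: color 1: [5, 8, 11, 17]; color 2: [3, 6, 10, 13, 15].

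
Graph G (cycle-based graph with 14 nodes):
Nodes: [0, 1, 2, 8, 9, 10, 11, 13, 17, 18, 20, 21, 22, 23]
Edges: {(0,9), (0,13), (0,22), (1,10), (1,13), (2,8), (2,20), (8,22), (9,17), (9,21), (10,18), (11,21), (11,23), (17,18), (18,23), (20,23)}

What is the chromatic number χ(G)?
Clique number ω(G) = 2 (lower bound: χ ≥ ω).
Odd cycle [10, 1, 13, 0, 9, 21, 11, 23, 18] needs 3 colors (χ ≥ 3).
The coloring below uses 3 colors, so χ(G) = 3.
A valid 3-coloring: color 1: [0, 1, 8, 18, 20, 21]; color 2: [2, 9, 10, 13, 22, 23]; color 3: [11, 17].

χ(G) = 3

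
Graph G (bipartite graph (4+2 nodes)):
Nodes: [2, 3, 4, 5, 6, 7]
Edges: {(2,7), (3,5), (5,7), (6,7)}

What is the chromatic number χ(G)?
χ(G) = 2

Clique number ω(G) = 2 (lower bound: χ ≥ ω).
The graph is bipartite (no odd cycle), so 2 colors suffice: χ(G) = 2.
A valid 2-coloring: color 1: [3, 4, 7]; color 2: [2, 5, 6].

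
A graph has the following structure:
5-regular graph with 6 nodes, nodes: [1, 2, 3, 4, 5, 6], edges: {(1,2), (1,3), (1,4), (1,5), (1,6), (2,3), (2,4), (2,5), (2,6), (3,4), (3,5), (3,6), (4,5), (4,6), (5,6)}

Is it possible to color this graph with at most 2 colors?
No, G is not 2-colorable

The clique on vertices [1, 2, 3, 4, 5, 6] has size 6 > 2, so it alone needs 6 colors.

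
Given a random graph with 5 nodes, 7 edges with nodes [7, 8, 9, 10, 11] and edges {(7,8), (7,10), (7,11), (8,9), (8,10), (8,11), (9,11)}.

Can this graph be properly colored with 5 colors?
Yes, G is 5-colorable

A valid 5-coloring: color 1: [8]; color 2: [10, 11]; color 3: [7, 9].
(χ(G) = 3 ≤ 5.)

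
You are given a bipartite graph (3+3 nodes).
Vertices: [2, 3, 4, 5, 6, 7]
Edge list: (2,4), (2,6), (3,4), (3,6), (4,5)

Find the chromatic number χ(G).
χ(G) = 2

Clique number ω(G) = 2 (lower bound: χ ≥ ω).
The graph is bipartite (no odd cycle), so 2 colors suffice: χ(G) = 2.
A valid 2-coloring: color 1: [4, 6, 7]; color 2: [2, 3, 5].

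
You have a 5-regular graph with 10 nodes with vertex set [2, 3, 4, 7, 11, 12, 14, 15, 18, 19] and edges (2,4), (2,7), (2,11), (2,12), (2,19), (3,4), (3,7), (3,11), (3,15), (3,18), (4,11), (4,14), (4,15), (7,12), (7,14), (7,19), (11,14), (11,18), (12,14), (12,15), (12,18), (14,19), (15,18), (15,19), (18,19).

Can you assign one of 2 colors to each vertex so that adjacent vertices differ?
The clique on vertices [2, 4, 11] has size 3 > 2, so it alone needs 3 colors.

No, G is not 2-colorable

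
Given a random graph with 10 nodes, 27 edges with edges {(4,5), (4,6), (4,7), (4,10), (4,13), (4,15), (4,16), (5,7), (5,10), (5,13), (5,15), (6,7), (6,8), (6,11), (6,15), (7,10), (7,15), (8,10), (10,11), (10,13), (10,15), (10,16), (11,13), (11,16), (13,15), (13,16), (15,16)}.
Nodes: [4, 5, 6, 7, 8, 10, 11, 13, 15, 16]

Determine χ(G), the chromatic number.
χ(G) = 5

Clique number ω(G) = 5 (lower bound: χ ≥ ω).
The clique on [4, 10, 13, 15, 16] has size 5, forcing χ ≥ 5, and the coloring below uses 5 colors, so χ(G) = 5.
A valid 5-coloring: color 1: [6, 10]; color 2: [4, 8, 11]; color 3: [15]; color 4: [7, 13]; color 5: [5, 16].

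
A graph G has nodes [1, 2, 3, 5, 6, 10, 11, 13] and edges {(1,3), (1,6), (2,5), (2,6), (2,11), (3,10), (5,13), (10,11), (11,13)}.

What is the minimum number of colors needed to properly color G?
χ(G) = 2

Clique number ω(G) = 2 (lower bound: χ ≥ ω).
The graph is bipartite (no odd cycle), so 2 colors suffice: χ(G) = 2.
A valid 2-coloring: color 1: [1, 2, 10, 13]; color 2: [3, 5, 6, 11].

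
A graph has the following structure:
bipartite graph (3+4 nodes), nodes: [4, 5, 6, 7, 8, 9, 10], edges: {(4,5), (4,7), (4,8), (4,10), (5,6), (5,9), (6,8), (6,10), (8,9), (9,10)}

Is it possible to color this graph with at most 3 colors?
A valid 3-coloring: color 1: [4, 6, 9]; color 2: [5, 7, 8, 10].
(χ(G) = 2 ≤ 3.)

Yes, G is 3-colorable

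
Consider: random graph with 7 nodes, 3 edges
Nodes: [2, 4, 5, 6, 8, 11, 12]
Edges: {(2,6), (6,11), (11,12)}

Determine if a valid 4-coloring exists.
A valid 4-coloring: color 1: [2, 4, 5, 8, 11]; color 2: [6, 12].
(χ(G) = 2 ≤ 4.)

Yes, G is 4-colorable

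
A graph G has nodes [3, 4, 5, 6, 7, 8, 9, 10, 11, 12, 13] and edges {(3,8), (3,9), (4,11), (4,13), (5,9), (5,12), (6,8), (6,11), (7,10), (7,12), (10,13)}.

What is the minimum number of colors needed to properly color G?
Clique number ω(G) = 2 (lower bound: χ ≥ ω).
Odd cycle [10, 7, 12, 5, 9, 3, 8, 6, 11, 4, 13] needs 3 colors (χ ≥ 3).
The coloring below uses 3 colors, so χ(G) = 3.
A valid 3-coloring: color 1: [4, 8, 9, 10, 12]; color 2: [3, 5, 6, 7, 13]; color 3: [11].

χ(G) = 3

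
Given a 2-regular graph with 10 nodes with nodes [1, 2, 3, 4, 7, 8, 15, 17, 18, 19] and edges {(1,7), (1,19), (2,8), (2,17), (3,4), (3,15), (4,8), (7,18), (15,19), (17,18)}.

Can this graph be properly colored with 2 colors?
A valid 2-coloring: color 1: [3, 7, 8, 17, 19]; color 2: [1, 2, 4, 15, 18].
(χ(G) = 2 ≤ 2.)

Yes, G is 2-colorable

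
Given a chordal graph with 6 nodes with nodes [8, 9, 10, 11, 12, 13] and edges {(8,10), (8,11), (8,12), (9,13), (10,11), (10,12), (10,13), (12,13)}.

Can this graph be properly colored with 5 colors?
A valid 5-coloring: color 1: [9, 10]; color 2: [11, 12]; color 3: [8, 13].
(χ(G) = 3 ≤ 5.)

Yes, G is 5-colorable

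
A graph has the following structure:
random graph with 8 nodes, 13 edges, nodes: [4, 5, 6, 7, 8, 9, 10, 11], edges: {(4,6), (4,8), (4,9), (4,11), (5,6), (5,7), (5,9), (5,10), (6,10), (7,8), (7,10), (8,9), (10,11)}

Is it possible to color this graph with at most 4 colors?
A valid 4-coloring: color 1: [4, 5]; color 2: [6, 7, 9, 11]; color 3: [8, 10].
(χ(G) = 3 ≤ 4.)

Yes, G is 4-colorable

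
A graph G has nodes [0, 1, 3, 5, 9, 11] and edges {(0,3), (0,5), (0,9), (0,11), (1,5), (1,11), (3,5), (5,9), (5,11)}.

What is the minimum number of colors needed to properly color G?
χ(G) = 3

Clique number ω(G) = 3 (lower bound: χ ≥ ω).
The clique on [0, 3, 5] has size 3, forcing χ ≥ 3, and the coloring below uses 3 colors, so χ(G) = 3.
A valid 3-coloring: color 1: [5]; color 2: [0, 1]; color 3: [3, 9, 11].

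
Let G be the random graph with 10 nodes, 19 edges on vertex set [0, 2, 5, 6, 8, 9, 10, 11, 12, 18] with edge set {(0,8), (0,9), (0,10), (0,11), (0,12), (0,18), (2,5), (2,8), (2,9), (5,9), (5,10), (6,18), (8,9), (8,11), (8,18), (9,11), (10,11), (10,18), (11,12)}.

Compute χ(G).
Clique number ω(G) = 4 (lower bound: χ ≥ ω).
The clique on [0, 8, 9, 11] has size 4, forcing χ ≥ 4, and the coloring below uses 4 colors, so χ(G) = 4.
A valid 4-coloring: color 1: [0, 2, 6]; color 2: [5, 11, 18]; color 3: [8, 10, 12]; color 4: [9].

χ(G) = 4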